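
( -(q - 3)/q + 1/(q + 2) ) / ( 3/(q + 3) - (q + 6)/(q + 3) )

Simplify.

Numerator: -(q - 3)/q + 1/(q + 2) = (-q^2 + 2*q + 6)/(q^2 + 2*q)
Denominator: 3/(q + 3) - (q + 6)/(q + 3) = -1
Divide: ((-q^2 + 2*q + 6)/(q^2 + 2*q)) · (-1) = (q^2 - 2*q - 6)/(q^2 + 2*q)

(q^2 - 2*q - 6)/(q^2 + 2*q)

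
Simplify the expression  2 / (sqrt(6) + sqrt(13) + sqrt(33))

Group as (sqrt(13) + sqrt(33)) + sqrt(6); multiply by (sqrt(13) + sqrt(33)) - sqrt(6), then rationalise the remaining surd.

(-3*sqrt(286) - 7*sqrt(33) + 13*sqrt(13) + 20*sqrt(6))/29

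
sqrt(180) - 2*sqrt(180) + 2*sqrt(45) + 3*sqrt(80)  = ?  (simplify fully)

sqrt(180) = 6*sqrt(5); 2*sqrt(180) = 12*sqrt(5); 2*sqrt(45) = 6*sqrt(5); 3*sqrt(80) = 12*sqrt(5)
Combine: (6 - 12 + 6 + 12)·sqrt(5) = 12*sqrt(5)

12*sqrt(5)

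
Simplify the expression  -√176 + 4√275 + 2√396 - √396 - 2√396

√176 = 4*√11; 4√275 = 20*√11; 2√396 = 12*√11; √396 = 6*√11; 2√396 = 12*√11
Combine: (-4 + 20 + 12 - 6 - 12)·√11 = 10*√11

10*√11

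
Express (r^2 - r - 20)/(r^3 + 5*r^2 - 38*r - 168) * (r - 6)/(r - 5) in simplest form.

1/(r + 7)

Factor: r^2 - r - 20 = (r + 4)*(r - 5);  r^3 + 5*r^2 - 38*r - 168 = (r + 4)*(r + 7)*(r - 6)
Cancel the common factors (r + 4), (r - 5), (r - 6).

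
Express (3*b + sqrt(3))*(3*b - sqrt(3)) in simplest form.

9*b**2 - 3

Difference of squares with P = 3*b, Q = sqrt(3).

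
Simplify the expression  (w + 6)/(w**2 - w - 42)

Factor: w**2 - w - 42 = (w - 7)*(w + 6)
Cancel the common factor (w + 6).

1/(w - 7)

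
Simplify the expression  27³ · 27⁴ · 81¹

3^25

27³ = 3^9; 27⁴ = 3^12; 81¹ = 3^4
Combine exponents: 3^25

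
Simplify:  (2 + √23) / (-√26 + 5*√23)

(2*√26 + √598 + 10*√23 + 115)/549

Multiply numerator and denominator by √26 + 5*√23.
Denominator becomes 549; numerator becomes 2*√26 + √598 + 10*√23 + 115.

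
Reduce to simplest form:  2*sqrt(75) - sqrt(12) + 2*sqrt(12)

2*sqrt(75) = 10*sqrt(3); sqrt(12) = 2*sqrt(3); 2*sqrt(12) = 4*sqrt(3)
Combine: (10 - 2 + 4)·sqrt(3) = 12*sqrt(3)

12*sqrt(3)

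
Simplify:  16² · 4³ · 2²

2^16

16² = 2^8; 4³ = 2^6; 2² = 2^2
Combine exponents: 2^16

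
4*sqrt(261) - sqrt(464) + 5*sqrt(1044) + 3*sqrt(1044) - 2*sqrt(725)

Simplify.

4*sqrt(261) = 12*sqrt(29); sqrt(464) = 4*sqrt(29); 5*sqrt(1044) = 30*sqrt(29); 3*sqrt(1044) = 18*sqrt(29); 2*sqrt(725) = 10*sqrt(29)
Combine: (12 - 4 + 30 + 18 - 10)·sqrt(29) = 46*sqrt(29)

46*sqrt(29)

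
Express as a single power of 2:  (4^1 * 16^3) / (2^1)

4^1 = 2^2; 16^3 = 2^12; 2^1 = 2^1
Combine exponents: 2^13

2^13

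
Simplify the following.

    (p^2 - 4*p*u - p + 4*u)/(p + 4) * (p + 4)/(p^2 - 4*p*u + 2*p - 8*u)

(p - 1)/(p + 2)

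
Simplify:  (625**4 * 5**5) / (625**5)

625**4 = 5**16; 5**5 = 5**5; 625**5 = 5**20
Combine exponents: 5**1

5**1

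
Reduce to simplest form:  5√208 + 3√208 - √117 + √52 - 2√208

5√208 = 20*√13; 3√208 = 12*√13; √117 = 3*√13; √52 = 2*√13; 2√208 = 8*√13
Combine: (20 + 12 - 3 + 2 - 8)·√13 = 23*√13

23*√13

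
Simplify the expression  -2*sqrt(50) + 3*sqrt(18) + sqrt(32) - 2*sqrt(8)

2*sqrt(50) = 10*sqrt(2); 3*sqrt(18) = 9*sqrt(2); sqrt(32) = 4*sqrt(2); 2*sqrt(8) = 4*sqrt(2)

-sqrt(2)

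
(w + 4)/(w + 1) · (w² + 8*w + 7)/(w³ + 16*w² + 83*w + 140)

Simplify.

1/(w + 5)

Factor: w² + 8*w + 7 = (w + 7)·(w + 1);  w³ + 16*w² + 83*w + 140 = (w + 5)·(w + 7)·(w + 4)
Cancel the common factors (w + 4), (w + 1), (w + 7).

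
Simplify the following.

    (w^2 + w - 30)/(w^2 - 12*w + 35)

(w + 6)/(w - 7)

Factor: w^2 + w - 30 = (w + 6)*(w - 5);  w^2 - 12*w + 35 = (w - 7)*(w - 5)
Cancel the common factor (w - 5).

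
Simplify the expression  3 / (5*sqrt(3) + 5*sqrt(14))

Multiply numerator and denominator by -5*sqrt(14) + 5*sqrt(3).
Denominator becomes -275; numerator becomes -15*sqrt(14) + 15*sqrt(3).

(-3*sqrt(3) + 3*sqrt(14))/55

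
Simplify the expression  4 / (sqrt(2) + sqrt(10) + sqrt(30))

(-22*sqrt(10) - 38*sqrt(2) + 20*sqrt(6) + 18*sqrt(30))/61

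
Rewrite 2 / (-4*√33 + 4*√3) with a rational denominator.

(-√33 - √3)/60

Multiply numerator and denominator by 4*√3 + 4*√33.
Denominator becomes -480; numerator becomes 8*√3 + 8*√33.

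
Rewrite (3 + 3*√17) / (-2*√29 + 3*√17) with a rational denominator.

(6*√29 + 9*√17 + 6*√493 + 153)/37

Multiply numerator and denominator by 2*√29 + 3*√17.
Denominator becomes 37; numerator becomes 6*√29 + 9*√17 + 6*√493 + 153.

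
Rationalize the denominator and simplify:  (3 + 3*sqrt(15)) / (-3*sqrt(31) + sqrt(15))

(-3*sqrt(465) - 3*sqrt(31) - 15 - sqrt(15))/88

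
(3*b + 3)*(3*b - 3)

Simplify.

Product of conjugates: (P+Q)(P-Q) = P^2 - Q^2.

9*b^2 - 9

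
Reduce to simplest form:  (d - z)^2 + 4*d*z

(d + z)^2

Expand the square and combine the 4*d*z term.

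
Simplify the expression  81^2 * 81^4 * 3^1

3^25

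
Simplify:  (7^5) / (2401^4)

7^(-11)

7^5 = 7^5; 2401^4 = 7^16
Combine exponents: 7^(-11)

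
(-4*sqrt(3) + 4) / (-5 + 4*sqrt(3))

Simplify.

(-28 - 4*sqrt(3))/23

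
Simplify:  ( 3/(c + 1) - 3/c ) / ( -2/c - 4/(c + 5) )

(3*c + 15)/(6*c^2 + 16*c + 10)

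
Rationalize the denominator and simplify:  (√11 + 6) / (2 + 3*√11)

(21 + 16*√11)/95

Multiply numerator and denominator by -3*√11 + 2.
Denominator becomes -95; numerator becomes -16*√11 - 21.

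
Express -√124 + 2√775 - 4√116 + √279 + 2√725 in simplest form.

2*√29 + 11*√31

√124 = 2*√31; 2√775 = 10*√31; 4√116 = 8*√29; √279 = 3*√31; 2√725 = 10*√29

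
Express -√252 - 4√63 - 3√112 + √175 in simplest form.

-25*√7

√252 = 6*√7; 4√63 = 12*√7; 3√112 = 12*√7; √175 = 5*√7
Combine: (-6 - 12 - 12 + 5)·√7 = -25*√7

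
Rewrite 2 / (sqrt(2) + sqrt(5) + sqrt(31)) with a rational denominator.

(-14*sqrt(5) - 17*sqrt(2) + sqrt(310) + 12*sqrt(31))/134

Group as (sqrt(2) + sqrt(5)) + sqrt(31); multiply by (sqrt(2) + sqrt(5)) - sqrt(31), then rationalise the remaining surd.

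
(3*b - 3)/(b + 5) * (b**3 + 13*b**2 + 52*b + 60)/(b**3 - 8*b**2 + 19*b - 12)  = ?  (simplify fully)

(3*b**2 + 24*b + 36)/(b**2 - 7*b + 12)

Factor: 3*b - 3 = 3*(b - 1);  b**3 + 13*b**2 + 52*b + 60 = (b + 5)*(b + 2)*(b + 6);  b**3 - 8*b**2 + 19*b - 12 = (b - 4)*(b - 1)*(b - 3)
Cancel the common factors (b + 5), (b - 1).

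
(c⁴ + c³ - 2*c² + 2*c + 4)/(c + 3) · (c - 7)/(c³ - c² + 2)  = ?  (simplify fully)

Factor: c⁴ + c³ - 2*c² + 2*c + 4 = (c + 1)·(c + 2)·(c² - 2*c + 2);  c³ - c² + 2 = (c² - 2*c + 2)·(c + 1)
Cancel the common factors (c² - 2*c + 2), (c + 1).

(c² - 5*c - 14)/(c + 3)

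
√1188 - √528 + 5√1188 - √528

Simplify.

28*√33

√1188 = 6*√33; √528 = 4*√33; 5√1188 = 30*√33; √528 = 4*√33
Combine: (6 - 4 + 30 - 4)·√33 = 28*√33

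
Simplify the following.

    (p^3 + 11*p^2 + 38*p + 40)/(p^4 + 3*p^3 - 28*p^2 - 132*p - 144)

(p + 5)/(p^2 - 3*p - 18)

Factor: p^3 + 11*p^2 + 38*p + 40 = (p + 4)*(p + 5)*(p + 2);  p^4 + 3*p^3 - 28*p^2 - 132*p - 144 = (p + 4)*(p + 2)*(p - 6)*(p + 3)
Cancel the common factors (p + 2), (p + 4).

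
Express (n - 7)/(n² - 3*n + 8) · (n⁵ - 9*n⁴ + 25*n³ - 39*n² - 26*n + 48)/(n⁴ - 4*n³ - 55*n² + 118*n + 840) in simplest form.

(n² - 1)/(n² + 9*n + 20)

Factor: n⁵ - 9*n⁴ + 25*n³ - 39*n² - 26*n + 48 = (n² - 3*n + 8)·(n - 1)·(n - 6)·(n + 1);  n⁴ - 4*n³ - 55*n² + 118*n + 840 = (n + 4)·(n - 6)·(n - 7)·(n + 5)
Cancel the common factors (n² - 3*n + 8), (n - 7), (n - 6).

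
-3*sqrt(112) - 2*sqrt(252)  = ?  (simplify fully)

3*sqrt(112) = 12*sqrt(7); 2*sqrt(252) = 12*sqrt(7)
Combine: (-12 - 12)·sqrt(7) = -24*sqrt(7)

-24*sqrt(7)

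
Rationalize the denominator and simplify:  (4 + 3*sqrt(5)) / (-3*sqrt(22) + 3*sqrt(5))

(-3*sqrt(110) - 4*sqrt(22) - 15 - 4*sqrt(5))/51

Multiply numerator and denominator by 3*sqrt(5) + 3*sqrt(22).
Denominator becomes -153; numerator becomes 12*sqrt(5) + 45 + 12*sqrt(22) + 9*sqrt(110).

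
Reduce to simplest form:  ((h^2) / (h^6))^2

h^(-8)

Inside the bracket: (h^-4)
Raise to the power 2: (h^-8)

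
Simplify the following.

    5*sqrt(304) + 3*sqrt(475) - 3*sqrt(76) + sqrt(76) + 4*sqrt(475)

5*sqrt(304) = 20*sqrt(19); 3*sqrt(475) = 15*sqrt(19); 3*sqrt(76) = 6*sqrt(19); sqrt(76) = 2*sqrt(19); 4*sqrt(475) = 20*sqrt(19)
Combine: (20 + 15 - 6 + 2 + 20)·sqrt(19) = 51*sqrt(19)

51*sqrt(19)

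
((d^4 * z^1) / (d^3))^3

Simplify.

Inside the bracket: d^1 * z^1
Raise to the power 3: d^3 * z^3

d^3*z^3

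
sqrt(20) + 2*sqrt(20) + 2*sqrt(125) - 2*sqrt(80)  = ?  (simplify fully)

sqrt(20) = 2*sqrt(5); 2*sqrt(20) = 4*sqrt(5); 2*sqrt(125) = 10*sqrt(5); 2*sqrt(80) = 8*sqrt(5)
Combine: (2 + 4 + 10 - 8)·sqrt(5) = 8*sqrt(5)

8*sqrt(5)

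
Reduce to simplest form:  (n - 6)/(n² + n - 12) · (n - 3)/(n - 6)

1/(n + 4)

Factor: n² + n - 12 = (n - 3)·(n + 4)
Cancel the common factors (n - 6), (n - 3).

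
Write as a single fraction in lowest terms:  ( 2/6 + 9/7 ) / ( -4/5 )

-85/42

Numerator: 2/6 + 9/7 = 34/21
Denominator: -4/5 = -4/5
Divide: (34/21) · (-5/4) = -85/42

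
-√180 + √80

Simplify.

-2*√5

√180 = 6*√5; √80 = 4*√5
Combine: (-6 + 4)·√5 = -2*√5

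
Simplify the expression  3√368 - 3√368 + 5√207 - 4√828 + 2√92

-5*√23

3√368 = 12*√23; 3√368 = 12*√23; 5√207 = 15*√23; 4√828 = 24*√23; 2√92 = 4*√23
Combine: (12 - 12 + 15 - 24 + 4)·√23 = -5*√23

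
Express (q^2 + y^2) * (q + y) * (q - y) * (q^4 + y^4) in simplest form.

Pair the conjugate factors: (q+y)(q-y) = q^2 - y^2, then repeat with the next factor.

q^8 - y^8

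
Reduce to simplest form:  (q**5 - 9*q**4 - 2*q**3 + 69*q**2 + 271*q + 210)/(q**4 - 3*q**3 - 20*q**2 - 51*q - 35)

q - 6

Factor: q**5 - 9*q**4 - 2*q**3 + 69*q**2 + 271*q + 210 = (q**2 + 3*q + 5)*(q - 6)*(q + 1)*(q - 7);  q**4 - 3*q**3 - 20*q**2 - 51*q - 35 = (q + 1)*(q**2 + 3*q + 5)*(q - 7)
Cancel the common factors (q**2 + 3*q + 5), (q - 7), (q + 1).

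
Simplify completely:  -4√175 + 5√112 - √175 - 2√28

-9*√7

4√175 = 20*√7; 5√112 = 20*√7; √175 = 5*√7; 2√28 = 4*√7
Combine: (-20 + 20 - 5 - 4)·√7 = -9*√7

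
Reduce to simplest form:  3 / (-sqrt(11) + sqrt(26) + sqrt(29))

Group as (sqrt(26) + sqrt(29)) - sqrt(11); multiply by (sqrt(26) + sqrt(29)) + sqrt(11), then rationalise the remaining surd.

(-22*sqrt(11) + 4*sqrt(29) + 7*sqrt(26) + sqrt(8294))/180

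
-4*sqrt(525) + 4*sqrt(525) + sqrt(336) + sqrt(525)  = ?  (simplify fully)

4*sqrt(525) = 20*sqrt(21); 4*sqrt(525) = 20*sqrt(21); sqrt(336) = 4*sqrt(21); sqrt(525) = 5*sqrt(21)
Combine: (-20 + 20 + 4 + 5)·sqrt(21) = 9*sqrt(21)

9*sqrt(21)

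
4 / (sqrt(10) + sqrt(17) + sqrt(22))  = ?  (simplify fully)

(-16*sqrt(935) + 20*sqrt(22) + 60*sqrt(17) + 116*sqrt(10))/655

Group as (sqrt(10) + sqrt(22)) + sqrt(17); multiply by (sqrt(10) + sqrt(22)) - sqrt(17), then rationalise the remaining surd.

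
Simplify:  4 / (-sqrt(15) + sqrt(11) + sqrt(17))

(-52*sqrt(15) + 36*sqrt(17) + 84*sqrt(11) + 8*sqrt(2805))/579

Group as (sqrt(11) + sqrt(17)) - sqrt(15); multiply by (sqrt(11) + sqrt(17)) + sqrt(15), then rationalise the remaining surd.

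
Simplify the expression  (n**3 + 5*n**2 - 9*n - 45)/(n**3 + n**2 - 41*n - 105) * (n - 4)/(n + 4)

(n**2 - 7*n + 12)/(n**2 - 3*n - 28)

Factor: n**3 + 5*n**2 - 9*n - 45 = (n + 5)*(n + 3)*(n - 3);  n**3 + n**2 - 41*n - 105 = (n + 3)*(n - 7)*(n + 5)
Cancel the common factors (n + 5), (n + 3).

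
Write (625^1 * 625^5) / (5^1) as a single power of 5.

5^23

625^1 = 5^4; 625^5 = 5^20; 5^1 = 5^1
Combine exponents: 5^23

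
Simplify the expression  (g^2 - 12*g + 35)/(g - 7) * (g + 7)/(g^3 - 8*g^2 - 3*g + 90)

(g + 7)/(g^2 - 3*g - 18)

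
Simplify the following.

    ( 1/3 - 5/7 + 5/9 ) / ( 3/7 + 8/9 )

Numerator: 1/3 - 5/7 + 5/9 = 11/63
Denominator: 3/7 + 8/9 = 83/63
Divide: (11/63) · (63/83) = 11/83

11/83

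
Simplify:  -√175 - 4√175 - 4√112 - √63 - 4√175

√175 = 5*√7; 4√175 = 20*√7; 4√112 = 16*√7; √63 = 3*√7; 4√175 = 20*√7
Combine: (-5 - 20 - 16 - 3 - 20)·√7 = -64*√7

-64*√7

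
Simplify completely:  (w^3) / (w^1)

w^2

Quotient: w^2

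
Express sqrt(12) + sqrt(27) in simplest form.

5*sqrt(3)

sqrt(12) = 2*sqrt(3); sqrt(27) = 3*sqrt(3)
Combine: (2 + 3)·sqrt(3) = 5*sqrt(3)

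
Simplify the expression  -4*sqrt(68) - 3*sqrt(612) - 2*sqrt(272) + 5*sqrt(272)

-14*sqrt(17)

4*sqrt(68) = 8*sqrt(17); 3*sqrt(612) = 18*sqrt(17); 2*sqrt(272) = 8*sqrt(17); 5*sqrt(272) = 20*sqrt(17)
Combine: (-8 - 18 - 8 + 20)·sqrt(17) = -14*sqrt(17)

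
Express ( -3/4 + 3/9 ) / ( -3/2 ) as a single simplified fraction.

5/18

Numerator: -3/4 + 3/9 = -5/12
Denominator: -3/2 = -3/2
Divide: (-5/12) · (-2/3) = 5/18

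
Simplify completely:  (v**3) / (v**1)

v**2

Quotient: v**2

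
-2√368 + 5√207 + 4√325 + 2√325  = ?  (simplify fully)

7*√23 + 30*√13

2√368 = 8*√23; 5√207 = 15*√23; 4√325 = 20*√13; 2√325 = 10*√13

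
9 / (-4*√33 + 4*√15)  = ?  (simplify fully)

(-√33 - √15)/8

Multiply numerator and denominator by 4*√15 + 4*√33.
Denominator becomes -288; numerator becomes 36*√15 + 36*√33.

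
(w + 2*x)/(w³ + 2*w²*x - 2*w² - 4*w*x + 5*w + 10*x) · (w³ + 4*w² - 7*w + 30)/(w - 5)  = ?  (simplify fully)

(w + 6)/(w - 5)

Factor: w³ + 2*w²*x - 2*w² - 4*w*x + 5*w + 10*x = (w² - 2*w + 5)·(w + 2*x);  w³ + 4*w² - 7*w + 30 = (w + 6)·(w² - 2*w + 5)
Cancel the common factors (w² - 2*w + 5), (w + 2*x).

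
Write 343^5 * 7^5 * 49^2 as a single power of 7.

7^24

343^5 = 7^15; 7^5 = 7^5; 49^2 = 7^4
Combine exponents: 7^24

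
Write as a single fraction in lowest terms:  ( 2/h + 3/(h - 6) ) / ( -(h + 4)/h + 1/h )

Numerator: 2/h + 3/(h - 6) = (5*h - 12)/(h^2 - 6*h)
Denominator: -(h + 4)/h + 1/h = (-h - 3)/h
Divide: ((5*h - 12)/(h^2 - 6*h)) · (h/(-h - 3)) = (-5*h + 12)/(h^2 - 3*h - 18)

(-5*h + 12)/(h^2 - 3*h - 18)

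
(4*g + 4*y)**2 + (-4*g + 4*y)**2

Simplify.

Write as f((4*y),(4*g)) + f((4*y),-(4*g)) and expand.

32*g**2 + 32*y**2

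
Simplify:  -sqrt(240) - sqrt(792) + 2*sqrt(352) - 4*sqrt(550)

-18*sqrt(22) - 4*sqrt(15)

sqrt(240) = 4*sqrt(15); sqrt(792) = 6*sqrt(22); 2*sqrt(352) = 8*sqrt(22); 4*sqrt(550) = 20*sqrt(22)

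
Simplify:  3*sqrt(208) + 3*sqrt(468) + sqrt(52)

3*sqrt(208) = 12*sqrt(13); 3*sqrt(468) = 18*sqrt(13); sqrt(52) = 2*sqrt(13)
Combine: (12 + 18 + 2)·sqrt(13) = 32*sqrt(13)

32*sqrt(13)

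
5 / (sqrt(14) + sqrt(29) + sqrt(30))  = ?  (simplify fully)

Group as (sqrt(14) + sqrt(30)) + sqrt(29); multiply by (sqrt(14) + sqrt(30)) - sqrt(29), then rationalise the remaining surd.

(-4*sqrt(3045) + 13*sqrt(30) + 15*sqrt(29) + 45*sqrt(14))/291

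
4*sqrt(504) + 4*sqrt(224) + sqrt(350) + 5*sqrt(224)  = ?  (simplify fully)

4*sqrt(504) = 24*sqrt(14); 4*sqrt(224) = 16*sqrt(14); sqrt(350) = 5*sqrt(14); 5*sqrt(224) = 20*sqrt(14)
Combine: (24 + 16 + 5 + 20)·sqrt(14) = 65*sqrt(14)

65*sqrt(14)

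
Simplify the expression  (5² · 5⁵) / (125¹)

5² = 5^2; 5⁵ = 5^5; 125¹ = 5^3
Combine exponents: 5^4

5^4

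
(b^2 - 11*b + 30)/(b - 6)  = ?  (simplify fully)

Factor: b^2 - 11*b + 30 = (b - 5)*(b - 6)
Cancel the common factor (b - 6).

b - 5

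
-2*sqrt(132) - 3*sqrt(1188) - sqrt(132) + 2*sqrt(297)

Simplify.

-18*sqrt(33)

2*sqrt(132) = 4*sqrt(33); 3*sqrt(1188) = 18*sqrt(33); sqrt(132) = 2*sqrt(33); 2*sqrt(297) = 6*sqrt(33)
Combine: (-4 - 18 - 2 + 6)·sqrt(33) = -18*sqrt(33)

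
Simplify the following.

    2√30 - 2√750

2√30 = 2*√30; 2√750 = 10*√30
Combine: (2 - 10)·√30 = -8*√30

-8*√30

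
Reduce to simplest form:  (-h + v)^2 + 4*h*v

Expanding gives h^2 + 2*h*v + v^2, a perfect square.

(h + v)^2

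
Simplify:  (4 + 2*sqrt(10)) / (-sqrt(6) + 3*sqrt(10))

Multiply numerator and denominator by sqrt(6) + 3*sqrt(10).
Denominator becomes 84; numerator becomes 4*sqrt(6) + 4*sqrt(15) + 12*sqrt(10) + 60.

(sqrt(6) + sqrt(15) + 3*sqrt(10) + 15)/21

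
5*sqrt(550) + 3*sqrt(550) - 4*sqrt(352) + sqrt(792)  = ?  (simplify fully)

30*sqrt(22)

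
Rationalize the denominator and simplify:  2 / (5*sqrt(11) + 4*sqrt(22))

Multiply numerator and denominator by -4*sqrt(22) + 5*sqrt(11).
Denominator becomes -77; numerator becomes -8*sqrt(22) + 10*sqrt(11).

(-10*sqrt(11) + 8*sqrt(22))/77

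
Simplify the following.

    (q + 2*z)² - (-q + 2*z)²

8*q*z

Binomially expand both and collect terms in (2*z), q.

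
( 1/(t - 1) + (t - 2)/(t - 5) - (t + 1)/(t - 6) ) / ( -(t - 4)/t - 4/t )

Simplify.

(3*t^2 - 10*t - 13)/(t^3 - 12*t^2 + 41*t - 30)

Numerator: 1/(t - 1) + (t - 2)/(t - 5) - (t + 1)/(t - 6) = (-3*t^2 + 10*t + 13)/(t^3 - 12*t^2 + 41*t - 30)
Denominator: -(t - 4)/t - 4/t = -1
Divide: ((-3*t^2 + 10*t + 13)/(t^3 - 12*t^2 + 41*t - 30)) · (-1) = (3*t^2 - 10*t - 13)/(t^3 - 12*t^2 + 41*t - 30)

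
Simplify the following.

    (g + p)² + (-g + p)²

2*g² + 2*p²

Write as f(p,g) + f(p,-g) and expand.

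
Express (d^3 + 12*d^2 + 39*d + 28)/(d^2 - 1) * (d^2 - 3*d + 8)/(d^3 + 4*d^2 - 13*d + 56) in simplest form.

Factor: d^3 + 12*d^2 + 39*d + 28 = (d + 4)*(d + 1)*(d + 7);  d^2 - 1 = (d + 1)*(d - 1);  d^3 + 4*d^2 - 13*d + 56 = (d + 7)*(d^2 - 3*d + 8)
Cancel the common factors (d^2 - 3*d + 8), (d + 1), (d + 7).

(d + 4)/(d - 1)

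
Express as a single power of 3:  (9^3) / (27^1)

9^3 = 3^6; 27^1 = 3^3
Combine exponents: 3^3

3^3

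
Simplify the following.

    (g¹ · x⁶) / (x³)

Quotient: g¹ · x³

g*x³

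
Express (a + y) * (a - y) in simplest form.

a^2 - y^2

(a+y)(a-y) = a^2 - y^2.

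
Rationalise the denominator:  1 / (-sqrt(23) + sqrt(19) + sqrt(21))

Group as (sqrt(19) + sqrt(21)) - sqrt(23); multiply by (sqrt(19) + sqrt(21)) + sqrt(23), then rationalise the remaining surd.

(-17*sqrt(23) + 21*sqrt(21) + 25*sqrt(19) + 2*sqrt(9177))/1307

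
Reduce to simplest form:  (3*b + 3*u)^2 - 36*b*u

9*(b - u)^2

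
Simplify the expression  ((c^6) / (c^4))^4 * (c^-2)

c^6

Inside the bracket: c^2
Raise to the power 4: c^8
Multiply by (c^-2): add exponents.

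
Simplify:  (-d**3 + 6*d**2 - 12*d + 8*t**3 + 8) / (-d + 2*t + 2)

(2*t)**3 - (d - 2)**3 = (-d + 2*t + 2)(d**2 + 2*d*t - 4*d + 4*t**2 - 4*t + 4).

d**2 + 2*d*t - 4*d + 4*t**2 - 4*t + 4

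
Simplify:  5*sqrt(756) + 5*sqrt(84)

5*sqrt(756) = 30*sqrt(21); 5*sqrt(84) = 10*sqrt(21)
Combine: (30 + 10)·sqrt(21) = 40*sqrt(21)

40*sqrt(21)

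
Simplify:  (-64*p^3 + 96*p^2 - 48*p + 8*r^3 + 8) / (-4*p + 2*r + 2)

16*p^2 + 8*p*r - 16*p + 4*r^2 - 4*r + 4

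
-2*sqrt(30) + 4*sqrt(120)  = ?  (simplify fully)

6*sqrt(30)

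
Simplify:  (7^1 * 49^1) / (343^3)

7^1 = 7^1; 49^1 = 7^2; 343^3 = 7^9
Combine exponents: 7^(-6)

7^(-6)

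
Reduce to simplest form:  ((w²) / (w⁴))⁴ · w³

w^(-5)

Inside the bracket: (w^-2)
Raise to the power 4: (w^-8)
Multiply by w³: add exponents.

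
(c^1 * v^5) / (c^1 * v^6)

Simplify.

Quotient: (v^-1)

1/v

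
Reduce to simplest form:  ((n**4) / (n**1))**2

n**6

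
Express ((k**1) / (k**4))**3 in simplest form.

k**(-9)

Inside the bracket: (k**-3)
Raise to the power 3: (k**-9)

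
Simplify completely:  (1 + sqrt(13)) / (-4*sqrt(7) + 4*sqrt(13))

(sqrt(7) + sqrt(13) + sqrt(91) + 13)/24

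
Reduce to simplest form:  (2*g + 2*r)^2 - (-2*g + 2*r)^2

Only the odd-power cross terms survive.

16*g*r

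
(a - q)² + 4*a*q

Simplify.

(a + q)²

Expand the square and combine the 4*a*q term.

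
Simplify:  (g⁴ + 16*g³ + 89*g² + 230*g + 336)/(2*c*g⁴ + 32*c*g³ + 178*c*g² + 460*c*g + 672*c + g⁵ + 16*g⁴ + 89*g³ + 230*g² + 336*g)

1/(2*c + g)

Factor: g⁴ + 16*g³ + 89*g² + 230*g + 336 = (g + 6)·(g² + 3*g + 8)·(g + 7);  2*c*g⁴ + 32*c*g³ + 178*c*g² + 460*c*g + 672*c + g⁵ + 16*g⁴ + 89*g³ + 230*g² + 336*g = (g + 6)·(g² + 3*g + 8)·(g + 7)·(2*c + g)
Cancel the common factors (g² + 3*g + 8), (g + 7), (g + 6).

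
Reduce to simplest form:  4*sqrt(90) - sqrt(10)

4*sqrt(90) = 12*sqrt(10); sqrt(10) = sqrt(10)
Combine: (12 - 1)·sqrt(10) = 11*sqrt(10)

11*sqrt(10)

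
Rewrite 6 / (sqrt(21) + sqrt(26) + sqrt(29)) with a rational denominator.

Group as (sqrt(26) + sqrt(29)) + sqrt(21); multiply by (sqrt(26) + sqrt(29)) - sqrt(21), then rationalise the remaining surd.

(-sqrt(15834) + 9*sqrt(29) + 12*sqrt(26) + 17*sqrt(21))/155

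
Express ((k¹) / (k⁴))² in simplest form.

Inside the bracket: (k^-3)
Raise to the power 2: (k^-6)

k^(-6)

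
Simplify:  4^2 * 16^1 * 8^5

2^23

4^2 = 2^4; 16^1 = 2^4; 8^5 = 2^15
Combine exponents: 2^23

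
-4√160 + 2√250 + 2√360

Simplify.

6*√10

4√160 = 16*√10; 2√250 = 10*√10; 2√360 = 12*√10
Combine: (-16 + 10 + 12)·√10 = 6*√10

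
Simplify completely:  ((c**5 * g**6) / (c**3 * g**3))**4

c**8*g**12

Inside the bracket: c**2 * g**3
Raise to the power 4: c**8 * g**12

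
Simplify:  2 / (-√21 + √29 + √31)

(-78*√21 + 38*√31 + 46*√29 + 4*√18879)/2075

Group as (√29 + √31) - √21; multiply by (√29 + √31) + √21, then rationalise the remaining surd.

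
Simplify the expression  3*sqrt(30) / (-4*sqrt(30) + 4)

(-90 - 3*sqrt(30))/116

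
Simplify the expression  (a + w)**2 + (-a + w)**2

Only the even-power cross terms survive.

2*a**2 + 2*w**2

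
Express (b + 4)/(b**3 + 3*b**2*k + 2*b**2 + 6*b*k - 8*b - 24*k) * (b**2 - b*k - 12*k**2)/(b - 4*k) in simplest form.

Factor: b**3 + 3*b**2*k + 2*b**2 + 6*b*k - 8*b - 24*k = (b + 3*k)*(b + 4)*(b - 2);  b**2 - b*k - 12*k**2 = (b + 3*k)*(b - 4*k)
Cancel the common factors (b - 4*k), (b + 4), (b + 3*k).

1/(b - 2)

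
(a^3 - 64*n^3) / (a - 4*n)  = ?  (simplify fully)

a^2 + 4*a*n + 16*n^2

Apply the difference-of-cubes factorisation and cancel (a - 4*n).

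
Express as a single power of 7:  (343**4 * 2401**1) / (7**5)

343**4 = 7**12; 2401**1 = 7**4; 7**5 = 7**5
Combine exponents: 7**11

7**11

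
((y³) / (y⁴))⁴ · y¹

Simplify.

Inside the bracket: (y^-1)
Raise to the power 4: (y^-4)
Multiply by y¹: add exponents.

y^(-3)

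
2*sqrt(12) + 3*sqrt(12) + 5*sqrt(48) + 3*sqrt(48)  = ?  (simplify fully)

2*sqrt(12) = 4*sqrt(3); 3*sqrt(12) = 6*sqrt(3); 5*sqrt(48) = 20*sqrt(3); 3*sqrt(48) = 12*sqrt(3)
Combine: (4 + 6 + 20 + 12)·sqrt(3) = 42*sqrt(3)

42*sqrt(3)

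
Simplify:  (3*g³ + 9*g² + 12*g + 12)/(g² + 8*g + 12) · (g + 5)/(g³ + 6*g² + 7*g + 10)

3/(g + 6)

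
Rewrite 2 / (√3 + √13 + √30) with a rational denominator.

(-10*√13 - 20*√3 + 3*√130 + 7*√30)/10

Group as (√3 + √30) + √13; multiply by (√3 + √30) - √13, then rationalise the remaining surd.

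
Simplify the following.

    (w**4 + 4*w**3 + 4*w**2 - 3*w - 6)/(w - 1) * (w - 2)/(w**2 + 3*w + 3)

w**2 - 4

Factor: w**4 + 4*w**3 + 4*w**2 - 3*w - 6 = (w + 2)*(w - 1)*(w**2 + 3*w + 3)
Cancel the common factors (w**2 + 3*w + 3), (w - 1).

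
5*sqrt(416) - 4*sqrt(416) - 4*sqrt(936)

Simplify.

5*sqrt(416) = 20*sqrt(26); 4*sqrt(416) = 16*sqrt(26); 4*sqrt(936) = 24*sqrt(26)
Combine: (20 - 16 - 24)·sqrt(26) = -20*sqrt(26)

-20*sqrt(26)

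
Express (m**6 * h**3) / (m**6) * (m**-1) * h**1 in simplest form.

Quotient: h**3
Multiply by (m**-1) * h**1: add exponents.

h**4/m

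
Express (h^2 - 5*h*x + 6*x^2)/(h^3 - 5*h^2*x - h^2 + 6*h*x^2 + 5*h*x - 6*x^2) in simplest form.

1/(h - 1)

Factor: h^2 - 5*h*x + 6*x^2 = (h - 2*x)*(h - 3*x);  h^3 - 5*h^2*x - h^2 + 6*h*x^2 + 5*h*x - 6*x^2 = (h - 1)*(h - 3*x)*(h - 2*x)
Cancel the common factors (h - 3*x), (h - 2*x).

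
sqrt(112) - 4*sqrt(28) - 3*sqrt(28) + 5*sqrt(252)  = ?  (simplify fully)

20*sqrt(7)

sqrt(112) = 4*sqrt(7); 4*sqrt(28) = 8*sqrt(7); 3*sqrt(28) = 6*sqrt(7); 5*sqrt(252) = 30*sqrt(7)
Combine: (4 - 8 - 6 + 30)·sqrt(7) = 20*sqrt(7)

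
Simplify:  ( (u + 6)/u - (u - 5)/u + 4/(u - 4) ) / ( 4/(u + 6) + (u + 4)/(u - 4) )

(15*u² + 46*u - 264)/(u³ + 14*u² + 8*u)

Numerator: (u + 6)/u - (u - 5)/u + 4/(u - 4) = (15*u - 44)/(u² - 4*u)
Denominator: 4/(u + 6) + (u + 4)/(u - 4) = (u² + 14*u + 8)/(u² + 2*u - 24)
Divide: ((15*u - 44)/(u² - 4*u)) · ((u² + 2*u - 24)/(u² + 14*u + 8)) = (15*u² + 46*u - 264)/(u³ + 14*u² + 8*u)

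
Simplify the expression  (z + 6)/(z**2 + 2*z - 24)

1/(z - 4)

Factor: z**2 + 2*z - 24 = (z + 6)*(z - 4)
Cancel the common factor (z + 6).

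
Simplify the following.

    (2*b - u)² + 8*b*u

(2*b + u)²

Expanding gives 4*b² + 4*b*u + u², a perfect square.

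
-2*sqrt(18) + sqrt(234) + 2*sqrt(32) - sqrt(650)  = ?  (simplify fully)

2*sqrt(18) = 6*sqrt(2); sqrt(234) = 3*sqrt(26); 2*sqrt(32) = 8*sqrt(2); sqrt(650) = 5*sqrt(26)

-2*sqrt(26) + 2*sqrt(2)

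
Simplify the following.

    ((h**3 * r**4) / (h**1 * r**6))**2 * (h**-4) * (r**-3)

r**(-7)

Inside the bracket: h**2 * (r**-2)
Raise to the power 2: h**4 * (r**-4)
Multiply by (h**-4) * (r**-3): add exponents.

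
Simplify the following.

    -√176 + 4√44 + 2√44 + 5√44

√176 = 4*√11; 4√44 = 8*√11; 2√44 = 4*√11; 5√44 = 10*√11
Combine: (-4 + 8 + 4 + 10)·√11 = 18*√11

18*√11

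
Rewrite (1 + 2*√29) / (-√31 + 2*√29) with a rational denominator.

Multiply numerator and denominator by √31 + 2*√29.
Denominator becomes 85; numerator becomes √31 + 2*√29 + 2*√899 + 116.

(√31 + 2*√29 + 2*√899 + 116)/85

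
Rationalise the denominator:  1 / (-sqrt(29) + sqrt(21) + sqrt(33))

(-25*sqrt(29) + 17*sqrt(33) + 41*sqrt(21) + 6*sqrt(2233))/2147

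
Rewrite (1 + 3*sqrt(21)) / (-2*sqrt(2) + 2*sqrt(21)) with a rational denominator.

Multiply numerator and denominator by 2*sqrt(2) + 2*sqrt(21).
Denominator becomes 76; numerator becomes 2*sqrt(2) + 2*sqrt(21) + 6*sqrt(42) + 126.

(sqrt(2) + sqrt(21) + 3*sqrt(42) + 63)/38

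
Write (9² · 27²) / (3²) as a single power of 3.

3^8

9² = 3^4; 27² = 3^6; 3² = 3^2
Combine exponents: 3^8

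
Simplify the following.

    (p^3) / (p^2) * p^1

p^2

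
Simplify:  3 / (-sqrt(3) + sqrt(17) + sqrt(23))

(-37*sqrt(3) - 3*sqrt(23) + 9*sqrt(17) + 2*sqrt(1173))/65

Group as (sqrt(17) + sqrt(23)) - sqrt(3); multiply by (sqrt(17) + sqrt(23)) + sqrt(3), then rationalise the remaining surd.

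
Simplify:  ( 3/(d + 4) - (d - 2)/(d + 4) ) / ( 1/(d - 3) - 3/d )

Numerator: 3/(d + 4) - (d - 2)/(d + 4) = (-d + 5)/(d + 4)
Denominator: 1/(d - 3) - 3/d = (-2*d + 9)/(d² - 3*d)
Divide: ((-d + 5)/(d + 4)) · ((d² - 3*d)/(-2*d + 9)) = (d³ - 8*d² + 15*d)/(2*d² - d - 36)

(d³ - 8*d² + 15*d)/(2*d² - d - 36)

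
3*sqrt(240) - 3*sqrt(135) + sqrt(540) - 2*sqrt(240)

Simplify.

sqrt(15)

3*sqrt(240) = 12*sqrt(15); 3*sqrt(135) = 9*sqrt(15); sqrt(540) = 6*sqrt(15); 2*sqrt(240) = 8*sqrt(15)
Combine: (12 - 9 + 6 - 8)·sqrt(15) = sqrt(15)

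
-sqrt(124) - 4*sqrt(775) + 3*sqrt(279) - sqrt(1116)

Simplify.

-19*sqrt(31)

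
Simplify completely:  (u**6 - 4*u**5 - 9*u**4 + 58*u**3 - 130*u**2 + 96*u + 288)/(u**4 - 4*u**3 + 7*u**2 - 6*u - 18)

Factor: u**6 - 4*u**5 - 9*u**4 + 58*u**3 - 130*u**2 + 96*u + 288 = (u - 3)*(u + 4)*(u - 4)*(u**2 - 2*u + 6)*(u + 1);  u**4 - 4*u**3 + 7*u**2 - 6*u - 18 = (u + 1)*(u**2 - 2*u + 6)*(u - 3)
Cancel the common factors (u**2 - 2*u + 6), (u + 1), (u - 3).

u**2 - 16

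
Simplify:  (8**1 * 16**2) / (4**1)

8**1 = 2**3; 16**2 = 2**8; 4**1 = 2**2
Combine exponents: 2**9

2**9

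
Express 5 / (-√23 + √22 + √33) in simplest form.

(-16*√23 + 6*√33 + 17*√22 + 11*√138)/188

Group as (√22 + √33) - √23; multiply by (√22 + √33) + √23, then rationalise the remaining surd.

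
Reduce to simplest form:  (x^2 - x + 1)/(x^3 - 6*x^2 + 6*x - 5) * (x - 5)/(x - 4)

1/(x - 4)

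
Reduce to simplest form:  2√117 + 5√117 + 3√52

2√117 = 6*√13; 5√117 = 15*√13; 3√52 = 6*√13
Combine: (6 + 15 + 6)·√13 = 27*√13

27*√13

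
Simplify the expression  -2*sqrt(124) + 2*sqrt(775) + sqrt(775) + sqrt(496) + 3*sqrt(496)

27*sqrt(31)

2*sqrt(124) = 4*sqrt(31); 2*sqrt(775) = 10*sqrt(31); sqrt(775) = 5*sqrt(31); sqrt(496) = 4*sqrt(31); 3*sqrt(496) = 12*sqrt(31)
Combine: (-4 + 10 + 5 + 4 + 12)·sqrt(31) = 27*sqrt(31)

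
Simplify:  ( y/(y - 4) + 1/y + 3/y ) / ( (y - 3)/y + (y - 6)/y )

(y^2 + 4*y - 16)/(2*y^2 - 17*y + 36)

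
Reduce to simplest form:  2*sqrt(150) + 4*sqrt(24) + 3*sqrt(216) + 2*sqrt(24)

40*sqrt(6)

2*sqrt(150) = 10*sqrt(6); 4*sqrt(24) = 8*sqrt(6); 3*sqrt(216) = 18*sqrt(6); 2*sqrt(24) = 4*sqrt(6)
Combine: (10 + 8 + 18 + 4)·sqrt(6) = 40*sqrt(6)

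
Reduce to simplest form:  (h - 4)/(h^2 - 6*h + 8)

1/(h - 2)

Factor: h^2 - 6*h + 8 = (h - 2)*(h - 4)
Cancel the common factor (h - 4).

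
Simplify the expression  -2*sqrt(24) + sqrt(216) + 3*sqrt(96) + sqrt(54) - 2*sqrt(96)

9*sqrt(6)

2*sqrt(24) = 4*sqrt(6); sqrt(216) = 6*sqrt(6); 3*sqrt(96) = 12*sqrt(6); sqrt(54) = 3*sqrt(6); 2*sqrt(96) = 8*sqrt(6)
Combine: (-4 + 6 + 12 + 3 - 8)·sqrt(6) = 9*sqrt(6)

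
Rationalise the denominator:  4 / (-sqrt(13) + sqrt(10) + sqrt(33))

(-30*sqrt(13) - 10*sqrt(33) + 36*sqrt(10) + 2*sqrt(4290))/105

Group as (sqrt(10) + sqrt(33)) - sqrt(13); multiply by (sqrt(10) + sqrt(33)) + sqrt(13), then rationalise the remaining surd.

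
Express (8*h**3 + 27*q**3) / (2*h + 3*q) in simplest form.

4*h**2 - 6*h*q + 9*q**2

Apply the sum-of-cubes factorisation and cancel (2*h + 3*q).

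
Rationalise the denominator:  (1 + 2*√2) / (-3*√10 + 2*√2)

(-12*√5 - 3*√10 - 8 - 2*√2)/82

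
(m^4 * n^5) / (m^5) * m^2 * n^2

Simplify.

Quotient: (m^-1) * n^5
Multiply by m^2 * n^2: add exponents.

m*n^7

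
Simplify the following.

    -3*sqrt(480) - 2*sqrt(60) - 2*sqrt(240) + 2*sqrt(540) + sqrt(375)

3*sqrt(480) = 12*sqrt(30); 2*sqrt(60) = 4*sqrt(15); 2*sqrt(240) = 8*sqrt(15); 2*sqrt(540) = 12*sqrt(15); sqrt(375) = 5*sqrt(15)

-12*sqrt(30) + 5*sqrt(15)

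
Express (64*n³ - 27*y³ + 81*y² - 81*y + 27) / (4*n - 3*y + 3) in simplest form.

Apply the difference-of-cubes factorisation and cancel (4*n - 3*y + 3).

16*n² + 12*n*y - 12*n + 9*y² - 18*y + 9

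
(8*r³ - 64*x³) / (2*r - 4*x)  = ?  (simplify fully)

4*r² + 8*r*x + 16*x²

(2*r)^3 - (4*x)^3 = (2*r - 4*x)(4*r² + 8*r*x + 16*x²).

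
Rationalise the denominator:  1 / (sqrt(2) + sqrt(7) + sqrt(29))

Group as (sqrt(2) + sqrt(7)) + sqrt(29); multiply by (sqrt(2) + sqrt(7)) - sqrt(29), then rationalise the remaining surd.

(-12*sqrt(7) - 17*sqrt(2) + sqrt(406) + 10*sqrt(29))/172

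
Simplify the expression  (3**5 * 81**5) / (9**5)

3**5 = 3**5; 81**5 = 3**20; 9**5 = 3**10
Combine exponents: 3**15

3**15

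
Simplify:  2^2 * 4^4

2^10

2^2 = 2^2; 4^4 = 2^8
Combine exponents: 2^10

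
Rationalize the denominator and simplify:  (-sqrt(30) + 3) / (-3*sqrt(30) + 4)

Multiply numerator and denominator by 4 + 3*sqrt(30).
Denominator becomes -254; numerator becomes -78 + 5*sqrt(30).

(-5*sqrt(30) + 78)/254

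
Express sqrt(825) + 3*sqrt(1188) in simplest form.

23*sqrt(33)

sqrt(825) = 5*sqrt(33); 3*sqrt(1188) = 18*sqrt(33)
Combine: (5 + 18)·sqrt(33) = 23*sqrt(33)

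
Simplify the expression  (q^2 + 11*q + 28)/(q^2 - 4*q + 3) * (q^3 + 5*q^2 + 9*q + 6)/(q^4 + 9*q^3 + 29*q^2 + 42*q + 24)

Factor: q^2 + 11*q + 28 = (q + 7)*(q + 4);  q^2 - 4*q + 3 = (q - 3)*(q - 1);  q^3 + 5*q^2 + 9*q + 6 = (q^2 + 3*q + 3)*(q + 2);  q^4 + 9*q^3 + 29*q^2 + 42*q + 24 = (q + 2)*(q^2 + 3*q + 3)*(q + 4)
Cancel the common factors (q^2 + 3*q + 3), (q + 2), (q + 4).

(q + 7)/(q^2 - 4*q + 3)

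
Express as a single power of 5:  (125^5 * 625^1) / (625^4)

125^5 = 5^15; 625^1 = 5^4; 625^4 = 5^16
Combine exponents: 5^3

5^3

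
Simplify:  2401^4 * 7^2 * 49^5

7^28

2401^4 = 7^16; 7^2 = 7^2; 49^5 = 7^10
Combine exponents: 7^28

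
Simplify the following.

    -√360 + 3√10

-3*√10

√360 = 6*√10; 3√10 = 3*√10
Combine: (-6 + 3)·√10 = -3*√10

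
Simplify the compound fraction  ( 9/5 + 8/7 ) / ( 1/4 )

412/35

Numerator: 9/5 + 8/7 = 103/35
Denominator: 1/4 = 1/4
Divide: (103/35) · (4) = 412/35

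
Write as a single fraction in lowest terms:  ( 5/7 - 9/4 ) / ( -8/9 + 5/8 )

Numerator: 5/7 - 9/4 = -43/28
Denominator: -8/9 + 5/8 = -19/72
Divide: (-43/28) · (-72/19) = 774/133

774/133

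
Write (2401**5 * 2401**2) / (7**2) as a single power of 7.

7**26

2401**5 = 7**20; 2401**2 = 7**8; 7**2 = 7**2
Combine exponents: 7**26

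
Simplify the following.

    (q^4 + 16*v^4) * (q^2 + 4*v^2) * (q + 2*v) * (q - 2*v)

Telescope via difference of squares: (q+(2*v))(q-(2*v)) = q^2 - 4*v^2, then repeat with the next factor.

q^8 - 256*v^8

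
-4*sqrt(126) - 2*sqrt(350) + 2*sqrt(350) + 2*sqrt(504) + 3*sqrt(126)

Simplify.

4*sqrt(126) = 12*sqrt(14); 2*sqrt(350) = 10*sqrt(14); 2*sqrt(350) = 10*sqrt(14); 2*sqrt(504) = 12*sqrt(14); 3*sqrt(126) = 9*sqrt(14)
Combine: (-12 - 10 + 10 + 12 + 9)·sqrt(14) = 9*sqrt(14)

9*sqrt(14)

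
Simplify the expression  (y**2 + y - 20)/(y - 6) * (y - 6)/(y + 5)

y - 4

Factor: y**2 + y - 20 = (y + 5)*(y - 4)
Cancel the common factors (y - 6), (y + 5).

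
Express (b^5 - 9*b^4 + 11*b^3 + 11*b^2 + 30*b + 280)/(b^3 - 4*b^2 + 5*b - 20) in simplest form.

Factor: b^5 - 9*b^4 + 11*b^3 + 11*b^2 + 30*b + 280 = (b + 2)*(b - 7)*(b - 4)*(b^2 + 5);  b^3 - 4*b^2 + 5*b - 20 = (b^2 + 5)*(b - 4)
Cancel the common factors (b^2 + 5), (b - 4).

b^2 - 5*b - 14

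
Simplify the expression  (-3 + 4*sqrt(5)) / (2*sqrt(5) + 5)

(-55 + 26*sqrt(5))/5

Multiply numerator and denominator by -2*sqrt(5) + 5.
Denominator becomes 5; numerator becomes -55 + 26*sqrt(5).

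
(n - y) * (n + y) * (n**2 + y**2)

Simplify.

n**4 - y**4

Pair the conjugate factors: (n+y)(n-y) = n**2 - y**2, then repeat with the next factor.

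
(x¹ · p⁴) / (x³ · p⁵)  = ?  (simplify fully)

1/(p*x²)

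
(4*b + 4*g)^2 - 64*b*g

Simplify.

16*(b - g)^2

After expansion: 16*b^2 - 32*b*g + 16*g^2 — a perfect-square trinomial.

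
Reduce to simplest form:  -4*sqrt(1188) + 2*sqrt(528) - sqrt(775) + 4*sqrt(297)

4*sqrt(1188) = 24*sqrt(33); 2*sqrt(528) = 8*sqrt(33); sqrt(775) = 5*sqrt(31); 4*sqrt(297) = 12*sqrt(33)

-5*sqrt(31) - 4*sqrt(33)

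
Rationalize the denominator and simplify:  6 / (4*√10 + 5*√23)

Multiply numerator and denominator by -5*√23 + 4*√10.
Denominator becomes -415; numerator becomes -30*√23 + 24*√10.

(-24*√10 + 30*√23)/415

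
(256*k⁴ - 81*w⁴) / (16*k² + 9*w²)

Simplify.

16*k² - 9*w²

256*k⁴ - 81*w⁴ factors as -(-4*k + 3*w)*(4*k + 3*w)*(16*k² + 9*w²).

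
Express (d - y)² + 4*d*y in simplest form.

Expanding gives d² + 2*d*y + y², a perfect square.

(d + y)²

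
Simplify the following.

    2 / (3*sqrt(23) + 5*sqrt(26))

(-6*sqrt(23) + 10*sqrt(26))/443

Multiply numerator and denominator by -3*sqrt(23) + 5*sqrt(26).
Denominator becomes 443; numerator becomes -6*sqrt(23) + 10*sqrt(26).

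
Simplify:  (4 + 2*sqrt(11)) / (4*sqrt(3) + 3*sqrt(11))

Multiply numerator and denominator by -4*sqrt(3) + 3*sqrt(11).
Denominator becomes 51; numerator becomes -8*sqrt(33) - 16*sqrt(3) + 12*sqrt(11) + 66.

(-8*sqrt(33) - 16*sqrt(3) + 12*sqrt(11) + 66)/51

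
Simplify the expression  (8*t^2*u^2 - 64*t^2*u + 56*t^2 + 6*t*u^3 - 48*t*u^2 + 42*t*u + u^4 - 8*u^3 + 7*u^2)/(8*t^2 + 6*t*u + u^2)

Factor: 8*t^2*u^2 - 64*t^2*u + 56*t^2 + 6*t*u^3 - 48*t*u^2 + 42*t*u + u^4 - 8*u^3 + 7*u^2 = (2*t + u)*(u - 1)*(4*t + u)*(u - 7);  8*t^2 + 6*t*u + u^2 = (2*t + u)*(4*t + u)
Cancel the common factors (2*t + u), (4*t + u).

u^2 - 8*u + 7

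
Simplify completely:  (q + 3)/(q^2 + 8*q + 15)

Factor: q^2 + 8*q + 15 = (q + 3)*(q + 5)
Cancel the common factor (q + 3).

1/(q + 5)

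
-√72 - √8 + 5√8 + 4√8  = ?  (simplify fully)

10*√2

√72 = 6*√2; √8 = 2*√2; 5√8 = 10*√2; 4√8 = 8*√2
Combine: (-6 - 2 + 10 + 8)·√2 = 10*√2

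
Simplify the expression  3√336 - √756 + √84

8*√21

3√336 = 12*√21; √756 = 6*√21; √84 = 2*√21
Combine: (12 - 6 + 2)·√21 = 8*√21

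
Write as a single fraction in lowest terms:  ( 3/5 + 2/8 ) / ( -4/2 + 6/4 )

-17/10

Numerator: 3/5 + 2/8 = 17/20
Denominator: -4/2 + 6/4 = -1/2
Divide: (17/20) · (-2) = -17/10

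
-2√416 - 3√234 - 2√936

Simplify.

-29*√26

2√416 = 8*√26; 3√234 = 9*√26; 2√936 = 12*√26
Combine: (-8 - 9 - 12)·√26 = -29*√26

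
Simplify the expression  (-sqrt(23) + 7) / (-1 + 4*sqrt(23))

(-85 + 27*sqrt(23))/367

Multiply numerator and denominator by -4*sqrt(23) - 1.
Denominator becomes -367; numerator becomes -27*sqrt(23) + 85.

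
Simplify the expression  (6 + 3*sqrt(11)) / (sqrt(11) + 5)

Multiply numerator and denominator by -sqrt(11) + 5.
Denominator becomes 14; numerator becomes -3 + 9*sqrt(11).

(-3 + 9*sqrt(11))/14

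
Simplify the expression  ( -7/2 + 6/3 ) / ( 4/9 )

Numerator: -7/2 + 6/3 = -3/2
Denominator: 4/9 = 4/9
Divide: (-3/2) · (9/4) = -27/8

-27/8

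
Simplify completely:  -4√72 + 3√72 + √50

4√72 = 24*√2; 3√72 = 18*√2; √50 = 5*√2
Combine: (-24 + 18 + 5)·√2 = -√2

-√2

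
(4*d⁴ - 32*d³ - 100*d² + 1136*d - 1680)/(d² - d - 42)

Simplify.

Factor: 4*d⁴ - 32*d³ - 100*d² + 1136*d - 1680 = 4·(d + 6)·(d - 2)·(d - 7)·(d - 5);  d² - d - 42 = (d + 6)·(d - 7)
Cancel the common factors (d + 6), (d - 7).

4*d² - 28*d + 40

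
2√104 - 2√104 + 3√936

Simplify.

18*√26

2√104 = 4*√26; 2√104 = 4*√26; 3√936 = 18*√26
Combine: (4 - 4 + 18)·√26 = 18*√26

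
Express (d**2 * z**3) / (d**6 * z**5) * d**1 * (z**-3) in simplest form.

1/(d**3*z**5)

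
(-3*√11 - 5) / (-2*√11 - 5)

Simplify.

Multiply numerator and denominator by -5 + 2*√11.
Denominator becomes -19; numerator becomes -41 + 5*√11.

(-5*√11 + 41)/19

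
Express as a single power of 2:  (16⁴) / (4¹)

16⁴ = 2^16; 4¹ = 2^2
Combine exponents: 2^14

2^14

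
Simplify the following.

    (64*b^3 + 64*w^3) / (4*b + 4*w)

16*b^2 - 16*b*w + 16*w^2

Factor as (a+b)(a^2-ab+b^2) with a=(4*w), b=(4*b).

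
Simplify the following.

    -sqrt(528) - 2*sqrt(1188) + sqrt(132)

-14*sqrt(33)

sqrt(528) = 4*sqrt(33); 2*sqrt(1188) = 12*sqrt(33); sqrt(132) = 2*sqrt(33)
Combine: (-4 - 12 + 2)·sqrt(33) = -14*sqrt(33)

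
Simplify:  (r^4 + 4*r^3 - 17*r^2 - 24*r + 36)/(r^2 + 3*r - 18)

Factor: r^4 + 4*r^3 - 17*r^2 - 24*r + 36 = (r + 2)*(r - 1)*(r - 3)*(r + 6);  r^2 + 3*r - 18 = (r - 3)*(r + 6)
Cancel the common factors (r - 3), (r + 6).

r^2 + r - 2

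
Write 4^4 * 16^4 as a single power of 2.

2^24

4^4 = 2^8; 16^4 = 2^16
Combine exponents: 2^24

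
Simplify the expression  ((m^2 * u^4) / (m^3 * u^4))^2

m^(-2)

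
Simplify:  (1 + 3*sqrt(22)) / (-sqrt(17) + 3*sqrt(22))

Multiply numerator and denominator by sqrt(17) + 3*sqrt(22).
Denominator becomes 181; numerator becomes sqrt(17) + 3*sqrt(22) + 3*sqrt(374) + 198.

(sqrt(17) + 3*sqrt(22) + 3*sqrt(374) + 198)/181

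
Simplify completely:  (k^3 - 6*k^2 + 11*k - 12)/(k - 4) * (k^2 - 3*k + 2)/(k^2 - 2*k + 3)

k^2 - 3*k + 2

Factor: k^3 - 6*k^2 + 11*k - 12 = (k^2 - 2*k + 3)*(k - 4);  k^2 - 3*k + 2 = (k - 1)*(k - 2)
Cancel the common factors (k^2 - 2*k + 3), (k - 4).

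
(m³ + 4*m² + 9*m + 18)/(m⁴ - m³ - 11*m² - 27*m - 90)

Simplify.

1/(m - 5)

Factor: m³ + 4*m² + 9*m + 18 = (m + 3)·(m² + m + 6);  m⁴ - m³ - 11*m² - 27*m - 90 = (m - 5)·(m² + m + 6)·(m + 3)
Cancel the common factors (m² + m + 6), (m + 3).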